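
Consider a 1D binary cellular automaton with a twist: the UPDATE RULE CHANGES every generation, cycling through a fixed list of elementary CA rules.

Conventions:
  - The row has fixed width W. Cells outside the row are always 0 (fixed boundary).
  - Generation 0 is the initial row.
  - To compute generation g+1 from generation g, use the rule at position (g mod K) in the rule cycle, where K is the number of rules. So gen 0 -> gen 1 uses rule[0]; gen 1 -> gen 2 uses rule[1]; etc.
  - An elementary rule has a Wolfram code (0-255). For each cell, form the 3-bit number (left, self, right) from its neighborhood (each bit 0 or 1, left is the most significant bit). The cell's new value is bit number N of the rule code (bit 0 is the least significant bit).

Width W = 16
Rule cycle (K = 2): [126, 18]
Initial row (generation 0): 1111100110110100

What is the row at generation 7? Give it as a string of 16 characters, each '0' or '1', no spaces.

Answer: 0011101110111011

Derivation:
Gen 0: 1111100110110100
Gen 1 (rule 126): 1000111111111110
Gen 2 (rule 18): 0101000000000001
Gen 3 (rule 126): 1111100000000011
Gen 4 (rule 18): 0000010000000100
Gen 5 (rule 126): 0000111000001110
Gen 6 (rule 18): 0001000100010001
Gen 7 (rule 126): 0011101110111011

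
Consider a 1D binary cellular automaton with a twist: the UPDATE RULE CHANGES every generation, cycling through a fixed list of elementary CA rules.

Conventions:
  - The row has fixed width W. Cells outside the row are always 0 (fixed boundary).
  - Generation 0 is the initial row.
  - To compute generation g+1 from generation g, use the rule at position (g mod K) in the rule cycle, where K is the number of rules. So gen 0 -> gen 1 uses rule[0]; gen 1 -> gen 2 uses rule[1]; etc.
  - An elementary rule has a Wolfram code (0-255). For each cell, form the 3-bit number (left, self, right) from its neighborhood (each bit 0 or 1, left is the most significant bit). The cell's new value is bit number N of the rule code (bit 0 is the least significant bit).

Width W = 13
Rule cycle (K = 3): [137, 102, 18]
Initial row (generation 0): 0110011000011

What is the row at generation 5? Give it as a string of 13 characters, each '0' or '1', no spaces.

Gen 0: 0110011000011
Gen 1 (rule 137): 0100010011010
Gen 2 (rule 102): 1100110101110
Gen 3 (rule 18): 0011000000001
Gen 4 (rule 137): 1010011111100
Gen 5 (rule 102): 1110100000100

Answer: 1110100000100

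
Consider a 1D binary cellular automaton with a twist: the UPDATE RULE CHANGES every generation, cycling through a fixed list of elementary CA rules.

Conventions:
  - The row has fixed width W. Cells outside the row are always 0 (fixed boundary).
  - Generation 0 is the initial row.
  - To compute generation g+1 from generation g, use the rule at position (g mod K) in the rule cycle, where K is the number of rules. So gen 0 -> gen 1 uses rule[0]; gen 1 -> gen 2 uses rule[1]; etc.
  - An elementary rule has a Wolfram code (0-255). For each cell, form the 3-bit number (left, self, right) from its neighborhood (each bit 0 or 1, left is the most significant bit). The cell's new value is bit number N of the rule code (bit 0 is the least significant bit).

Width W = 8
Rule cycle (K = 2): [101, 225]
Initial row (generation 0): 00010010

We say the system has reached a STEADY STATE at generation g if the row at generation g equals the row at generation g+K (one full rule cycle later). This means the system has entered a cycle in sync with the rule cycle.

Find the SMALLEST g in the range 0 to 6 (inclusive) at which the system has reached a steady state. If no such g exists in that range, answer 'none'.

Answer: none

Derivation:
Gen 0: 00010010
Gen 1 (rule 101): 11010010
Gen 2 (rule 225): 01100000
Gen 3 (rule 101): 00101111
Gen 4 (rule 225): 10010111
Gen 5 (rule 101): 10011001
Gen 6 (rule 225): 00001000
Gen 7 (rule 101): 11101011
Gen 8 (rule 225): 01110101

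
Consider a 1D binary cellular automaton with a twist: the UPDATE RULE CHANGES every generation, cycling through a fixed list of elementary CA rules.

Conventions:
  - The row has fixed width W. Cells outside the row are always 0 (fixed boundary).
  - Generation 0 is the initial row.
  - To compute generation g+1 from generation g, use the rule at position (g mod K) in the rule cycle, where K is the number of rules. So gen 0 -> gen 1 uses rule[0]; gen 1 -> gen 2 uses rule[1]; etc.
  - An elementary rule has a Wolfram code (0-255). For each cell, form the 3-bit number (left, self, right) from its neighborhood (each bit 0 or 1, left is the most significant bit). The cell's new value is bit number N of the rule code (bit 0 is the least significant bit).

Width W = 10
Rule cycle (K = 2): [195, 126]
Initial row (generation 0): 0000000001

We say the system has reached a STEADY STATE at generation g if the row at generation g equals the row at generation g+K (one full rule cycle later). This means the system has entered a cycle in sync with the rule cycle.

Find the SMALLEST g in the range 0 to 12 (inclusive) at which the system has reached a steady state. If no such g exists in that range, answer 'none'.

Answer: none

Derivation:
Gen 0: 0000000001
Gen 1 (rule 195): 1111111110
Gen 2 (rule 126): 1000000011
Gen 3 (rule 195): 0011111101
Gen 4 (rule 126): 0110000111
Gen 5 (rule 195): 1010111011
Gen 6 (rule 126): 1111101111
Gen 7 (rule 195): 0111100111
Gen 8 (rule 126): 1100111101
Gen 9 (rule 195): 0101011100
Gen 10 (rule 126): 1111110110
Gen 11 (rule 195): 0111110010
Gen 12 (rule 126): 1100011111
Gen 13 (rule 195): 0101101111
Gen 14 (rule 126): 1111111001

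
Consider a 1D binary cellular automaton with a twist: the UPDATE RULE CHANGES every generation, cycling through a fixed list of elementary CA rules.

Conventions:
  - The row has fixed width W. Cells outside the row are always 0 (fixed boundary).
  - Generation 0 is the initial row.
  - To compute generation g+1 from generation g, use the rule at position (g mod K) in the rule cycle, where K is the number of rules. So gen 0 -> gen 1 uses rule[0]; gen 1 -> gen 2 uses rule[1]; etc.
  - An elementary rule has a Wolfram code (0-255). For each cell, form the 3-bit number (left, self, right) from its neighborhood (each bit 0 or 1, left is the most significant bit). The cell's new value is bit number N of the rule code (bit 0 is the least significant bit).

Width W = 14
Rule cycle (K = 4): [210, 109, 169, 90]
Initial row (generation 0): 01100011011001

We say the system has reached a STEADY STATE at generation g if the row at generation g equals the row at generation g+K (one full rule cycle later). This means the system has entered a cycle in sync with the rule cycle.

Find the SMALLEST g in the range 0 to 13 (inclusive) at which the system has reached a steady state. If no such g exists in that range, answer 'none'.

Gen 0: 01100011011001
Gen 1 (rule 210): 10110101001110
Gen 2 (rule 109): 11111111001010
Gen 3 (rule 169): 11111110000100
Gen 4 (rule 90): 10000011001010
Gen 5 (rule 210): 01000101110001
Gen 6 (rule 109): 01010111010101
Gen 7 (rule 169): 00101110101010
Gen 8 (rule 90): 01001010000001
Gen 9 (rule 210): 10110001000010
Gen 10 (rule 109): 11110101011010
Gen 11 (rule 169): 11101010110100
Gen 12 (rule 90): 10100000110010
Gen 13 (rule 210): 00010001011101
Gen 14 (rule 109): 11010101110111
Gen 15 (rule 169): 10101011101110
Gen 16 (rule 90): 00000010101011
Gen 17 (rule 210): 00000100000001

Answer: none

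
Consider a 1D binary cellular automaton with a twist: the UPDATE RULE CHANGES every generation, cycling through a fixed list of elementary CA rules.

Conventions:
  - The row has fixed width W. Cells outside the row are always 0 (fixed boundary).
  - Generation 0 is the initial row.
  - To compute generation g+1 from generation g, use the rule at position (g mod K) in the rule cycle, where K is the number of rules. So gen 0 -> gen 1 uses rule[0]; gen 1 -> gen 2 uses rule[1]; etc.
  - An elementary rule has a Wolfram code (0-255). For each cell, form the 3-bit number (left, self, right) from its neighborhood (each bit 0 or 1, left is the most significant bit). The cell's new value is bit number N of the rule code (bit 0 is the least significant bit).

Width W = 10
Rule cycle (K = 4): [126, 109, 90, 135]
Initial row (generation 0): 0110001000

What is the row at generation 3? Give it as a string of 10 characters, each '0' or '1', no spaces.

Gen 0: 0110001000
Gen 1 (rule 126): 1111011100
Gen 2 (rule 109): 1001110101
Gen 3 (rule 90): 0111010000

Answer: 0111010000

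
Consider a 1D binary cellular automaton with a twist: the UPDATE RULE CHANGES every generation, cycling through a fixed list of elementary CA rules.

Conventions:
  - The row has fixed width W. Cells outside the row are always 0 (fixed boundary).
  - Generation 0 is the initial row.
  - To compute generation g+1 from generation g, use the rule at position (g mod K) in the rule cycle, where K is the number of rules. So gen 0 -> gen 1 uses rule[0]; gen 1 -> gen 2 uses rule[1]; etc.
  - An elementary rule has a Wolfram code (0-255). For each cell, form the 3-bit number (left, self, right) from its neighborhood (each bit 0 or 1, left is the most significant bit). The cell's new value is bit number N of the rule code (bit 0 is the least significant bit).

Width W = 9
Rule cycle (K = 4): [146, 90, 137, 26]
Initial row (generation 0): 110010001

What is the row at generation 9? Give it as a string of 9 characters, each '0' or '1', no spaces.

Gen 0: 110010001
Gen 1 (rule 146): 001101010
Gen 2 (rule 90): 011100001
Gen 3 (rule 137): 011001100
Gen 4 (rule 26): 110111010
Gen 5 (rule 146): 000010001
Gen 6 (rule 90): 000101010
Gen 7 (rule 137): 110000000
Gen 8 (rule 26): 101000000
Gen 9 (rule 146): 000100000

Answer: 000100000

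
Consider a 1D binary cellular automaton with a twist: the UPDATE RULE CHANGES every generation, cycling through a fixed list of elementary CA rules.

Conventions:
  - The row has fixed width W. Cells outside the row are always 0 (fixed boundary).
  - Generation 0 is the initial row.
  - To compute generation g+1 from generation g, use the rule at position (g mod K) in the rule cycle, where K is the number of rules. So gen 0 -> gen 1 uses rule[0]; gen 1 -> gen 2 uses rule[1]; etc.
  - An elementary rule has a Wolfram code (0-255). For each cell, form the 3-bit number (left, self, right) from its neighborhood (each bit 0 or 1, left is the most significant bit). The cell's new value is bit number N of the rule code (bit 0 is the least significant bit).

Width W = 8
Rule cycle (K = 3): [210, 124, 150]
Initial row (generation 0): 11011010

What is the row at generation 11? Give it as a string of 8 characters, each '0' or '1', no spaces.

Answer: 00000111

Derivation:
Gen 0: 11011010
Gen 1 (rule 210): 01001001
Gen 2 (rule 124): 01101101
Gen 3 (rule 150): 10000001
Gen 4 (rule 210): 01000010
Gen 5 (rule 124): 01100011
Gen 6 (rule 150): 10010100
Gen 7 (rule 210): 01100010
Gen 8 (rule 124): 01110011
Gen 9 (rule 150): 10101100
Gen 10 (rule 210): 00000110
Gen 11 (rule 124): 00000111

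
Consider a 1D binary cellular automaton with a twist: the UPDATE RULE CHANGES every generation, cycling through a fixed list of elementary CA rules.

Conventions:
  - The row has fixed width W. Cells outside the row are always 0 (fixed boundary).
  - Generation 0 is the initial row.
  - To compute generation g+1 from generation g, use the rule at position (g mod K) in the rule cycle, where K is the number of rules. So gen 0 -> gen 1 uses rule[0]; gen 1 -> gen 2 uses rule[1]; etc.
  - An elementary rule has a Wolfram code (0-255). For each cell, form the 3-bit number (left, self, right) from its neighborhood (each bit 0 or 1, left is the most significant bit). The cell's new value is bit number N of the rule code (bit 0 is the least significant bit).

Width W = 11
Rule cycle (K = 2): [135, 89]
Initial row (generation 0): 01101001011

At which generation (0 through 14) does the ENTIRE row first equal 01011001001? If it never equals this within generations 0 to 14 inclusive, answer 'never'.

Gen 0: 01101001011
Gen 1 (rule 135): 10001011000
Gen 2 (rule 89): 01100011111
Gen 3 (rule 135): 10001101110
Gen 4 (rule 89): 01101101011
Gen 5 (rule 135): 10000001000
Gen 6 (rule 89): 01111100111
Gen 7 (rule 135): 10111001010
Gen 8 (rule 89): 00101100001
Gen 9 (rule 135): 11100001111
Gen 10 (rule 89): 10111101001
Gen 11 (rule 135): 10011001011
Gen 12 (rule 89): 01011100011
Gen 13 (rule 135): 11001001100
Gen 14 (rule 89): 11100101111

Answer: never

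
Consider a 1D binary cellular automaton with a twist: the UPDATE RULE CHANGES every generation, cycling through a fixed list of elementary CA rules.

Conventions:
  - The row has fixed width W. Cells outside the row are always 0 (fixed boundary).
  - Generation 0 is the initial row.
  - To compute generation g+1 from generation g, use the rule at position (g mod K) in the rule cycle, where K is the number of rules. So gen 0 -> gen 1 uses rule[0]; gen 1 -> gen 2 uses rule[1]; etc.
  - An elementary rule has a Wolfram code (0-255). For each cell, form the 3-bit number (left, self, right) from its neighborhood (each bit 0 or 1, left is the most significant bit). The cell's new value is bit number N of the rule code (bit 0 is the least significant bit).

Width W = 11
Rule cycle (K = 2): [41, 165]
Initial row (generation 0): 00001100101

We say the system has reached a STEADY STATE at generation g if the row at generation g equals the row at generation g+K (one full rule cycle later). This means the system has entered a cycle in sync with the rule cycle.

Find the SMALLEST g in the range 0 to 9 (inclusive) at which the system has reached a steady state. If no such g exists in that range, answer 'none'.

Gen 0: 00001100101
Gen 1 (rule 41): 11101000010
Gen 2 (rule 165): 01011011010
Gen 3 (rule 41): 00110110100
Gen 4 (rule 165): 10001001101
Gen 5 (rule 41): 00100001010
Gen 6 (rule 165): 10101101110
Gen 7 (rule 41): 01011011000
Gen 8 (rule 165): 01100100011
Gen 9 (rule 41): 01000001010
Gen 10 (rule 165): 01011101110
Gen 11 (rule 41): 00110011000

Answer: none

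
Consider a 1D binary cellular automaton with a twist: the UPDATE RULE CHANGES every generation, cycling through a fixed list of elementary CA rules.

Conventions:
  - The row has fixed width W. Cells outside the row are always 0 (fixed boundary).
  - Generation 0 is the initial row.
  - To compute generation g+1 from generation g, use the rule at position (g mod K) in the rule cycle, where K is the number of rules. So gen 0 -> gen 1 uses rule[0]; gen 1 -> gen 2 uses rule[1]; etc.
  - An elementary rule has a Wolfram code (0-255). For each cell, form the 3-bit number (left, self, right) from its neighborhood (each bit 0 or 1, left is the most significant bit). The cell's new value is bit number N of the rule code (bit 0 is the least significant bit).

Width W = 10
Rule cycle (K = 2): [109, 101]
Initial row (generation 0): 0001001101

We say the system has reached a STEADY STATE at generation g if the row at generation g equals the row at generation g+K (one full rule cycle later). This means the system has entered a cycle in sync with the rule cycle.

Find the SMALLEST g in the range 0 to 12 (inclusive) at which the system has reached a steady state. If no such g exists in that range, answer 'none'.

Answer: 5

Derivation:
Gen 0: 0001001101
Gen 1 (rule 109): 1101001111
Gen 2 (rule 101): 0111000001
Gen 3 (rule 109): 0101011101
Gen 4 (rule 101): 0111100111
Gen 5 (rule 109): 0100100101
Gen 6 (rule 101): 0100100111
Gen 7 (rule 109): 0100100101
Gen 8 (rule 101): 0100100111
Gen 9 (rule 109): 0100100101
Gen 10 (rule 101): 0100100111
Gen 11 (rule 109): 0100100101
Gen 12 (rule 101): 0100100111
Gen 13 (rule 109): 0100100101
Gen 14 (rule 101): 0100100111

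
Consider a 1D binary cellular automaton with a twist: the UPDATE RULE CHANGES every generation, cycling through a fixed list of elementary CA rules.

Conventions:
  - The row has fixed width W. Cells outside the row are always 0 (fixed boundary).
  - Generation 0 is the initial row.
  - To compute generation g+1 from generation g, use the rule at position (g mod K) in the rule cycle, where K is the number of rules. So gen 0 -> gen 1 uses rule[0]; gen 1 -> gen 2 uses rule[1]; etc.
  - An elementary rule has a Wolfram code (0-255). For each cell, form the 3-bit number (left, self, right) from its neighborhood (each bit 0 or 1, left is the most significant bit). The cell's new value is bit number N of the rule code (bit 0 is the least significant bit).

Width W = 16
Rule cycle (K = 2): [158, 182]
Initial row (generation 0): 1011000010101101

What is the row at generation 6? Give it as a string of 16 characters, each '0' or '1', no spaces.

Answer: 0110111101110111

Derivation:
Gen 0: 1011000010101101
Gen 1 (rule 158): 1010100110101001
Gen 2 (rule 182): 1111111001111111
Gen 3 (rule 158): 1111110111111110
Gen 4 (rule 182): 0111101011111101
Gen 5 (rule 158): 1111001011111001
Gen 6 (rule 182): 0110111101110111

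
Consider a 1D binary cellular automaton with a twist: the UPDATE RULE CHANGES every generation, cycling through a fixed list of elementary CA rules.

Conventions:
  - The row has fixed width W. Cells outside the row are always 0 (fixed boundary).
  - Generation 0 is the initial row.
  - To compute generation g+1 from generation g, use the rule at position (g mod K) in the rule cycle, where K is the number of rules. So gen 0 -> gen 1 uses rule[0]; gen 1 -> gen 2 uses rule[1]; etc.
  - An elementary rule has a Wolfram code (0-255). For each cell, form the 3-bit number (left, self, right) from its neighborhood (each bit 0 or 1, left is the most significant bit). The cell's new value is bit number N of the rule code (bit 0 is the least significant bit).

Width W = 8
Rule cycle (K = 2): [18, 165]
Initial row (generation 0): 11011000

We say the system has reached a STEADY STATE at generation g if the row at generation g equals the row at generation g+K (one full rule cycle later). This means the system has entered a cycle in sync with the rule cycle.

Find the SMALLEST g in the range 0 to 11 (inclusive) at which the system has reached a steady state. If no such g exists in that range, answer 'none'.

Answer: 3

Derivation:
Gen 0: 11011000
Gen 1 (rule 18): 00000100
Gen 2 (rule 165): 11110101
Gen 3 (rule 18): 00000000
Gen 4 (rule 165): 11111111
Gen 5 (rule 18): 00000000
Gen 6 (rule 165): 11111111
Gen 7 (rule 18): 00000000
Gen 8 (rule 165): 11111111
Gen 9 (rule 18): 00000000
Gen 10 (rule 165): 11111111
Gen 11 (rule 18): 00000000
Gen 12 (rule 165): 11111111
Gen 13 (rule 18): 00000000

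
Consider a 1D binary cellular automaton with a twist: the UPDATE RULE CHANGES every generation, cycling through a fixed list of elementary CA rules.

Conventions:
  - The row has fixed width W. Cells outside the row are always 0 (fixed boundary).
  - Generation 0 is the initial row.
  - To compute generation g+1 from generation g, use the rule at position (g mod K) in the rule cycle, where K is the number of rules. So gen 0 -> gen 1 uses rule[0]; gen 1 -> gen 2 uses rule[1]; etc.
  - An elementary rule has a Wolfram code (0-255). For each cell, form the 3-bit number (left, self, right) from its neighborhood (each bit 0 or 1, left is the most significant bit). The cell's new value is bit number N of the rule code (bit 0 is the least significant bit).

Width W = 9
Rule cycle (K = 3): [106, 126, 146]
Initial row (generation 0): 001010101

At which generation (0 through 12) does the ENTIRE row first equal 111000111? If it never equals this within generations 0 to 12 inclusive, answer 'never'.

Gen 0: 001010101
Gen 1 (rule 106): 010101010
Gen 2 (rule 126): 111111111
Gen 3 (rule 146): 011111110
Gen 4 (rule 106): 110000010
Gen 5 (rule 126): 111000111
Gen 6 (rule 146): 010101010
Gen 7 (rule 106): 101010100
Gen 8 (rule 126): 111111110
Gen 9 (rule 146): 011111101
Gen 10 (rule 106): 110000110
Gen 11 (rule 126): 111001111
Gen 12 (rule 146): 010110110

Answer: 5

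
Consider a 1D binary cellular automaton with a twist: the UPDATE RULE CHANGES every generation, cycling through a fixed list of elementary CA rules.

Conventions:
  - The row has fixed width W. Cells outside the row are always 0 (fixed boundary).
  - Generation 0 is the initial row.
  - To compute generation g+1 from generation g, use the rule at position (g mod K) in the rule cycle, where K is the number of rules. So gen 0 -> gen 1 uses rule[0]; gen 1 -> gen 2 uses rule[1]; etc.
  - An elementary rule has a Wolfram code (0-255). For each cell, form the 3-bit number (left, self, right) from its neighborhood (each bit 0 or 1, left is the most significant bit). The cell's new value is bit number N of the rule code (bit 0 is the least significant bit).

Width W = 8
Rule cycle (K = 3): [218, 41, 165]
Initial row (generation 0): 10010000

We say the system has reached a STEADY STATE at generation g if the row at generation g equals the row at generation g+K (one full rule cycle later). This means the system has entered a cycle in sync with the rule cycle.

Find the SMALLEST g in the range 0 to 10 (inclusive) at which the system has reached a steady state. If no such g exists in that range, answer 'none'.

Answer: none

Derivation:
Gen 0: 10010000
Gen 1 (rule 218): 01101000
Gen 2 (rule 41): 01010011
Gen 3 (rule 165): 01110000
Gen 4 (rule 218): 11111000
Gen 5 (rule 41): 10000011
Gen 6 (rule 165): 10111000
Gen 7 (rule 218): 00111100
Gen 8 (rule 41): 10100001
Gen 9 (rule 165): 11101101
Gen 10 (rule 218): 11101100
Gen 11 (rule 41): 10011001
Gen 12 (rule 165): 10000001
Gen 13 (rule 218): 01000010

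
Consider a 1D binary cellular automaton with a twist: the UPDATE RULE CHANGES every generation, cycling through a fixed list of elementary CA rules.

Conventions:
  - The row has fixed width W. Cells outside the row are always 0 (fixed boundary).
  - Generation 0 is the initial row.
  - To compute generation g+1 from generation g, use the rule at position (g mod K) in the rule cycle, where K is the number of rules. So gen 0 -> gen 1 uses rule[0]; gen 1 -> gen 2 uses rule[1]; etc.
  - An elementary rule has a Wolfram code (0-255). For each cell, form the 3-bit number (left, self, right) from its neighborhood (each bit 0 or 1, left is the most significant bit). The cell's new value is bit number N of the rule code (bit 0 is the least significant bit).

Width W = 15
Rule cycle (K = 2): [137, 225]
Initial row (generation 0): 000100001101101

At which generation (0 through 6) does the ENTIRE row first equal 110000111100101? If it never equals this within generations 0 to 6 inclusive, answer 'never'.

Gen 0: 000100001101101
Gen 1 (rule 137): 110001101001000
Gen 2 (rule 225): 010100110000011
Gen 3 (rule 137): 000000100111010
Gen 4 (rule 225): 111110000011100
Gen 5 (rule 137): 111100111011001
Gen 6 (rule 225): 011100011101000

Answer: never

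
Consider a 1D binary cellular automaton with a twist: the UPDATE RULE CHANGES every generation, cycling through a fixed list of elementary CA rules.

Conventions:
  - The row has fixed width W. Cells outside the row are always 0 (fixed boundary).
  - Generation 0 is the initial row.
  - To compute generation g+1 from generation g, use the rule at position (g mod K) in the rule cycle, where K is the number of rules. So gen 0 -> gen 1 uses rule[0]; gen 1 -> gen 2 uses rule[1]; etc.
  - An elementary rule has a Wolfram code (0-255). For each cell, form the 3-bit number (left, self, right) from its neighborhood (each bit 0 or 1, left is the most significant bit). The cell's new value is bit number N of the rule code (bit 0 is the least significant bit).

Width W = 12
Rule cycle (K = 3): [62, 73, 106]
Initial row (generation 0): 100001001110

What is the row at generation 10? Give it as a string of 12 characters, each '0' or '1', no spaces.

Answer: 000000011111

Derivation:
Gen 0: 100001001110
Gen 1 (rule 62): 110011111001
Gen 2 (rule 73): 110010001000
Gen 3 (rule 106): 110100010000
Gen 4 (rule 62): 101110111000
Gen 5 (rule 73): 001010101011
Gen 6 (rule 106): 010101010111
Gen 7 (rule 62): 111111111100
Gen 8 (rule 73): 100000000101
Gen 9 (rule 106): 000000001010
Gen 10 (rule 62): 000000011111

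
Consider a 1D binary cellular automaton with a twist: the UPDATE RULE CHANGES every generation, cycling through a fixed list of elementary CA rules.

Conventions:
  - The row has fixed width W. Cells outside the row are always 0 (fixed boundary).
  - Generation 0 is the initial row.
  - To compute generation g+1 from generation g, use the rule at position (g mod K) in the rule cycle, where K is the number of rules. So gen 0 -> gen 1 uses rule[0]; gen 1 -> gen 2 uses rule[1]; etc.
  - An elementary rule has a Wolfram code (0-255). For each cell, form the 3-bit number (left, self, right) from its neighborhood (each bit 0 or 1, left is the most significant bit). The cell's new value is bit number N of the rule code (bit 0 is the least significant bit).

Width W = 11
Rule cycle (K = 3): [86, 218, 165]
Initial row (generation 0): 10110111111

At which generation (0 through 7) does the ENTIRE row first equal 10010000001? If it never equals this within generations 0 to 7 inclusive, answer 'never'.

Gen 0: 10110111111
Gen 1 (rule 86): 10010000001
Gen 2 (rule 218): 01101000010
Gen 3 (rule 165): 00011011010
Gen 4 (rule 86): 00101001011
Gen 5 (rule 218): 01000110011
Gen 6 (rule 165): 01010000000
Gen 7 (rule 86): 11011000000

Answer: 1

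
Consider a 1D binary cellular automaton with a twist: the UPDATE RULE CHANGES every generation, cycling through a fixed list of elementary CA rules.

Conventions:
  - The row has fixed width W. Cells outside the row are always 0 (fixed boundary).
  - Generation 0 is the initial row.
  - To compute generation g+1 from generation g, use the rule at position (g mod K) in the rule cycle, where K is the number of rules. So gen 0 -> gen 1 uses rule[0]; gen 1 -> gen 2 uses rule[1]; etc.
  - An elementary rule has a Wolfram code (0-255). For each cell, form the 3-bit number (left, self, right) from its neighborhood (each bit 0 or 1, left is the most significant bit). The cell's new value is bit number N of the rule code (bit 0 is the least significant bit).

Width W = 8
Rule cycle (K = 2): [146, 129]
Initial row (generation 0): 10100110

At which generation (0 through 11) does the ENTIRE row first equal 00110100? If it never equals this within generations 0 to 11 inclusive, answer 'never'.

Answer: never

Derivation:
Gen 0: 10100110
Gen 1 (rule 146): 00011001
Gen 2 (rule 129): 11000000
Gen 3 (rule 146): 00100000
Gen 4 (rule 129): 10001111
Gen 5 (rule 146): 01010110
Gen 6 (rule 129): 00000000
Gen 7 (rule 146): 00000000
Gen 8 (rule 129): 11111111
Gen 9 (rule 146): 01111110
Gen 10 (rule 129): 00111100
Gen 11 (rule 146): 01011010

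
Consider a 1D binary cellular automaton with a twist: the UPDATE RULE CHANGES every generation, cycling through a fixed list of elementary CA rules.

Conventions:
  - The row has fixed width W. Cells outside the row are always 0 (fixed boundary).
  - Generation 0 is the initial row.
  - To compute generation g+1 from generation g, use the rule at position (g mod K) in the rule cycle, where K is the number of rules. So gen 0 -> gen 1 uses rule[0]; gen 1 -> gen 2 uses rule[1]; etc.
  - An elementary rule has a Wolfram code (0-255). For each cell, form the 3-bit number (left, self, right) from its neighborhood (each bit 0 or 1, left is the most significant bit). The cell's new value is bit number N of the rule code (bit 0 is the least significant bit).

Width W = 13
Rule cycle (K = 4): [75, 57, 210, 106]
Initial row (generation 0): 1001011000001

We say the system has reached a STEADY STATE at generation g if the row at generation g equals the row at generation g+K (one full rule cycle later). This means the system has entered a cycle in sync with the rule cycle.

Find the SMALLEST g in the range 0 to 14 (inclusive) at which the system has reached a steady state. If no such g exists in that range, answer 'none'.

Answer: none

Derivation:
Gen 0: 1001011000001
Gen 1 (rule 75): 0010011011110
Gen 2 (rule 57): 1001010110001
Gen 3 (rule 210): 0110000011010
Gen 4 (rule 106): 1110000111100
Gen 5 (rule 75): 1010111100101
Gen 6 (rule 57): 0101100010010
Gen 7 (rule 210): 1000110101101
Gen 8 (rule 106): 0001111011110
Gen 9 (rule 75): 1111001010010
Gen 10 (rule 57): 1000100101001
Gen 11 (rule 210): 0101011000110
Gen 12 (rule 106): 1010111001110
Gen 13 (rule 75): 0000101011010
Gen 14 (rule 57): 1110010110101
Gen 15 (rule 210): 0111100010000
Gen 16 (rule 106): 1100100100000
Gen 17 (rule 75): 1101001001111
Gen 18 (rule 57): 1010100101000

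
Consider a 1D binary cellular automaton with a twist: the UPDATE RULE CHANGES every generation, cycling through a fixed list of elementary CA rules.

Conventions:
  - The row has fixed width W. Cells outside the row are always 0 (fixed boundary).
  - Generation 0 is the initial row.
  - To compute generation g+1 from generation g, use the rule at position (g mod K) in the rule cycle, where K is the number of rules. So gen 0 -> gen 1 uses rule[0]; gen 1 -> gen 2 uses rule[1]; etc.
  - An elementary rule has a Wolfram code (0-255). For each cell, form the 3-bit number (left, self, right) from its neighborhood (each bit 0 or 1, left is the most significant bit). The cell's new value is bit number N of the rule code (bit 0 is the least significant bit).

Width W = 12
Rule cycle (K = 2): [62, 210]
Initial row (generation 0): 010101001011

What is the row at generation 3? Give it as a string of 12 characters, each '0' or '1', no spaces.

Gen 0: 010101001011
Gen 1 (rule 62): 111111111110
Gen 2 (rule 210): 011111111111
Gen 3 (rule 62): 110000000000

Answer: 110000000000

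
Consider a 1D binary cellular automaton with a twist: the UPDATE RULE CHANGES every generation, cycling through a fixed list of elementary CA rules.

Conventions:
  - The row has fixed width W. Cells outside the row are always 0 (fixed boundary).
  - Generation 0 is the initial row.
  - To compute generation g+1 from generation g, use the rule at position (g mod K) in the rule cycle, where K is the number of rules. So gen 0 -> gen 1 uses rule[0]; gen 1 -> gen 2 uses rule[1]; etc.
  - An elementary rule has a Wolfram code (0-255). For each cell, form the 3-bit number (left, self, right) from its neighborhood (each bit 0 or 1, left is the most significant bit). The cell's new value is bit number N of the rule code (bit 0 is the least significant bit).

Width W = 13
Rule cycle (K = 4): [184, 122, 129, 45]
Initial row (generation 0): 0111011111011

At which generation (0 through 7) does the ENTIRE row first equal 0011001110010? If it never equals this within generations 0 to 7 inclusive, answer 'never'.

Gen 0: 0111011111011
Gen 1 (rule 184): 0110111110110
Gen 2 (rule 122): 1111100011111
Gen 3 (rule 129): 0111001001110
Gen 4 (rule 45): 0100001001000
Gen 5 (rule 184): 0010000100100
Gen 6 (rule 122): 0101001011010
Gen 7 (rule 129): 0000000000000

Answer: never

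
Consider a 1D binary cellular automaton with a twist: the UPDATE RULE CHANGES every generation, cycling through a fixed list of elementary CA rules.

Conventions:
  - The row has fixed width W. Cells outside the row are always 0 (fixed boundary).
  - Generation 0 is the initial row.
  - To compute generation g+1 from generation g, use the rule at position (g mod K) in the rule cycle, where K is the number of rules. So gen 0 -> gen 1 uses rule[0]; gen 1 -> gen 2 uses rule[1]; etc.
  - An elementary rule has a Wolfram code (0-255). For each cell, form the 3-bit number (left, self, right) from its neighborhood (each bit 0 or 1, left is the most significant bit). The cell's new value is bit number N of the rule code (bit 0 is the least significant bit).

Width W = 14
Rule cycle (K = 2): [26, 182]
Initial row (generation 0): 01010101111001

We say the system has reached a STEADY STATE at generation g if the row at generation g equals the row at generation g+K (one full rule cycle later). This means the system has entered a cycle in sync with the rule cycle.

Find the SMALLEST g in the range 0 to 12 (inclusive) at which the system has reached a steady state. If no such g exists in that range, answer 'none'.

Gen 0: 01010101111001
Gen 1 (rule 26): 10000001000110
Gen 2 (rule 182): 11000011101001
Gen 3 (rule 26): 10100110000110
Gen 4 (rule 182): 11111001001001
Gen 5 (rule 26): 10000110110110
Gen 6 (rule 182): 11001001001001
Gen 7 (rule 26): 10110110110110
Gen 8 (rule 182): 11001001001001
Gen 9 (rule 26): 10110110110110
Gen 10 (rule 182): 11001001001001
Gen 11 (rule 26): 10110110110110
Gen 12 (rule 182): 11001001001001
Gen 13 (rule 26): 10110110110110
Gen 14 (rule 182): 11001001001001

Answer: 6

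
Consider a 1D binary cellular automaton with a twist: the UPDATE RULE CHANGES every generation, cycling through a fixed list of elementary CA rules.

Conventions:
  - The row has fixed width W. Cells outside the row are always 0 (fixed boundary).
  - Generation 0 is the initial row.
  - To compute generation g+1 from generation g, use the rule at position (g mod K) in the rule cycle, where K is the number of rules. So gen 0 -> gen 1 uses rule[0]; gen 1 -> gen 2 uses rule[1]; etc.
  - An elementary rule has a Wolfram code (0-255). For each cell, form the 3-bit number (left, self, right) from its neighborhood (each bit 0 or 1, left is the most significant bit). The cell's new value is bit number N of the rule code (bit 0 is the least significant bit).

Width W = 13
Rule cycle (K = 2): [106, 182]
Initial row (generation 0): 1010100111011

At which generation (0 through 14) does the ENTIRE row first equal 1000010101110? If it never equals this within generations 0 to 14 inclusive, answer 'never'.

Answer: 3

Derivation:
Gen 0: 1010100111011
Gen 1 (rule 106): 0101001101111
Gen 2 (rule 182): 1111110010110
Gen 3 (rule 106): 1000010101110
Gen 4 (rule 182): 1100111110101
Gen 5 (rule 106): 1101100011010
Gen 6 (rule 182): 0010010100111
Gen 7 (rule 106): 0100101001101
Gen 8 (rule 182): 1111111110011
Gen 9 (rule 106): 1000000010111
Gen 10 (rule 182): 1100000111010
Gen 11 (rule 106): 1100001101100
Gen 12 (rule 182): 0010010010010
Gen 13 (rule 106): 0100100100100
Gen 14 (rule 182): 1111111111110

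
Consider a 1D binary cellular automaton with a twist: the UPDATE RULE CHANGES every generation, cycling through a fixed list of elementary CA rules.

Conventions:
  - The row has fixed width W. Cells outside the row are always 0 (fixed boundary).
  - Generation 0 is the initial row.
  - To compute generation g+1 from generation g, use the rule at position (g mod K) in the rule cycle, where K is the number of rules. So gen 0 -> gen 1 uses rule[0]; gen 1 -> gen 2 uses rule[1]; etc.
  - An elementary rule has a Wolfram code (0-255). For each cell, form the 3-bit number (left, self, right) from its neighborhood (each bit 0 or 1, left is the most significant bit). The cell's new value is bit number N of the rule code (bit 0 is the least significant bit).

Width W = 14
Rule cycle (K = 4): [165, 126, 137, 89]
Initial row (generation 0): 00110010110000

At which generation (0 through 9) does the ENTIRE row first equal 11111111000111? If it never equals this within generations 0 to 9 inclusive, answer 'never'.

Answer: 6

Derivation:
Gen 0: 00110010110000
Gen 1 (rule 165): 10000011000111
Gen 2 (rule 126): 11000111101101
Gen 3 (rule 137): 10010111001000
Gen 4 (rule 89): 01000101100111
Gen 5 (rule 165): 01010110000010
Gen 6 (rule 126): 11111111000111
Gen 7 (rule 137): 11111110010110
Gen 8 (rule 89): 10000011000111
Gen 9 (rule 165): 10111000010010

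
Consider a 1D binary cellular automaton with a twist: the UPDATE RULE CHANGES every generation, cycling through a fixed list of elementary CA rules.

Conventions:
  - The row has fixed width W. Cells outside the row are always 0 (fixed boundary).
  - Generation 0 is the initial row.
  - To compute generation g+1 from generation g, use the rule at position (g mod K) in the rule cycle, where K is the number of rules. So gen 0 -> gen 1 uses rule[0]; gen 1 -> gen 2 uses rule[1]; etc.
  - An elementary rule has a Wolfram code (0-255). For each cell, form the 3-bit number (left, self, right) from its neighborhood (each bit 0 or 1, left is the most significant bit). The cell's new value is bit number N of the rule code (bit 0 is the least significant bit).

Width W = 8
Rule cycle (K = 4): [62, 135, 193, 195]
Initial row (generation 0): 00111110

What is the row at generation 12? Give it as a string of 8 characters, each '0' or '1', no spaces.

Gen 0: 00111110
Gen 1 (rule 62): 01100001
Gen 2 (rule 135): 10001111
Gen 3 (rule 193): 00100111
Gen 4 (rule 195): 11001011
Gen 5 (rule 62): 10111110
Gen 6 (rule 135): 10011100
Gen 7 (rule 193): 00001101
Gen 8 (rule 195): 11110100
Gen 9 (rule 62): 10001110
Gen 10 (rule 135): 10110100
Gen 11 (rule 193): 00010001
Gen 12 (rule 195): 11100110

Answer: 11100110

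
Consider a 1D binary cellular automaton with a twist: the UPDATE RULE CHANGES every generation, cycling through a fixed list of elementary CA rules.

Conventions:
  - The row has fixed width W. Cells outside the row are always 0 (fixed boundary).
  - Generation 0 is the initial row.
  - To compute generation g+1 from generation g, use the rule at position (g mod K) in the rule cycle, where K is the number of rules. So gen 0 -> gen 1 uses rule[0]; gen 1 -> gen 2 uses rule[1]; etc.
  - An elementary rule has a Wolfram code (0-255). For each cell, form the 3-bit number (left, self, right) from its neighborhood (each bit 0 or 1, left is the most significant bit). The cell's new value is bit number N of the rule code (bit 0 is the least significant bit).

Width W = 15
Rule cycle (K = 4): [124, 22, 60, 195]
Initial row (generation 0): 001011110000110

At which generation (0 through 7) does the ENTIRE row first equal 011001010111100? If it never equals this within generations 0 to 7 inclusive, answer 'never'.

Answer: 3

Derivation:
Gen 0: 001011110000110
Gen 1 (rule 124): 001110011000111
Gen 2 (rule 22): 010001100101000
Gen 3 (rule 60): 011001010111100
Gen 4 (rule 195): 101010000011101
Gen 5 (rule 124): 111111000010111
Gen 6 (rule 22): 000000100110000
Gen 7 (rule 60): 000000110101000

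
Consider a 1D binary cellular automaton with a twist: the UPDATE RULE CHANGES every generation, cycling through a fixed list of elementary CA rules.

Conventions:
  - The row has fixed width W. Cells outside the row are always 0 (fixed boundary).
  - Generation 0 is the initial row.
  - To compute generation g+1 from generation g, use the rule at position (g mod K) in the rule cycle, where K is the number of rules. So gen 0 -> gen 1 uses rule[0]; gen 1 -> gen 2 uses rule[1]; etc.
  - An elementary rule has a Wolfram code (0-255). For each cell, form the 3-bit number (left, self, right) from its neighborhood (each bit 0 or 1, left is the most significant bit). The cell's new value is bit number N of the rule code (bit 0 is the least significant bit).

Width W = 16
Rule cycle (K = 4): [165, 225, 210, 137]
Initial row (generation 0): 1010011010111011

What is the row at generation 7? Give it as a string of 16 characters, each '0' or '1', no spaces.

Gen 0: 1010011010111011
Gen 1 (rule 165): 1110000111010100
Gen 2 (rule 225): 0110110011101001
Gen 3 (rule 210): 1010011101100110
Gen 4 (rule 137): 0000011001000100
Gen 5 (rule 165): 1111000001010101
Gen 6 (rule 225): 0111011100101010
Gen 7 (rule 210): 1011001111000001

Answer: 1011001111000001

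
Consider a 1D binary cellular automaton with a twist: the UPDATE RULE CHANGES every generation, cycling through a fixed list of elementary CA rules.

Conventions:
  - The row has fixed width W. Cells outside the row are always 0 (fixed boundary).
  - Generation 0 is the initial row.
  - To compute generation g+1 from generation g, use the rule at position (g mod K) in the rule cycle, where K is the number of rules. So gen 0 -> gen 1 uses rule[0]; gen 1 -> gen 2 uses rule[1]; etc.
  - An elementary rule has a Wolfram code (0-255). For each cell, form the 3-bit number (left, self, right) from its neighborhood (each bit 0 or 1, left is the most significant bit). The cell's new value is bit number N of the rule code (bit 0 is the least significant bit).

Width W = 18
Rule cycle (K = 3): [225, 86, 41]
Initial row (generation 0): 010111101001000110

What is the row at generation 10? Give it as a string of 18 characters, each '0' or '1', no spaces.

Gen 0: 010111101001000110
Gen 1 (rule 225): 001011110000010010
Gen 2 (rule 86): 011000011000111111
Gen 3 (rule 41): 010011010010100000
Gen 4 (rule 225): 000001100001001111
Gen 5 (rule 86): 000010110011110001
Gen 6 (rule 41): 111001100010000100
Gen 7 (rule 225): 011000101000110001
Gen 8 (rule 86): 101101101101011011
Gen 9 (rule 41): 011011011010110110
Gen 10 (rule 225): 001101101101011010

Answer: 001101101101011010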